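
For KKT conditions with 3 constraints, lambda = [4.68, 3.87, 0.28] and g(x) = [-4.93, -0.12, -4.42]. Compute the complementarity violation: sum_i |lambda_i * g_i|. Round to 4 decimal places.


KKT complementary slackness check:
lambda_1 * g_1 = 4.68 * -4.93 = -23.0724
lambda_2 * g_2 = 3.87 * -0.12 = -0.4644
lambda_3 * g_3 = 0.28 * -4.42 = -1.2376
Total violation = 23.0724 + 0.4644 + 1.2376 = 24.7744


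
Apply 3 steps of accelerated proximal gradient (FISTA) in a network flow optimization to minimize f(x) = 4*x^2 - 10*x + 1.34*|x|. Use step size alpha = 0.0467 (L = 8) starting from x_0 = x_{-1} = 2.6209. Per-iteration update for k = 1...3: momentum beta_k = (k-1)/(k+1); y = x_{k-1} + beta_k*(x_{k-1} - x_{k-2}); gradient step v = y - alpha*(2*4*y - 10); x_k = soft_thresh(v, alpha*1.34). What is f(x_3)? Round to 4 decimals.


FISTA on f(x) = 4*x^2 - 10*x + 1.34*|x|
L = 8, alpha = 0.0467
Iteration 1: beta = 0.0, y = 2.6209 + 0.0*(2.6209 - 2.6209) = 2.6209
  grad(y) = 10.9672, v = y - alpha*grad = 2.1087
  prox(v) = soft_thresh(2.1087, 0.0626) = 2.0462
Iteration 2: beta = 0.3333, y = 2.0462 + 0.3333*(2.0462 - 2.6209) = 1.8546
  grad(y) = 4.8366, v = y - alpha*grad = 1.6287
  prox(v) = soft_thresh(1.6287, 0.0626) = 1.5661
Iteration 3: beta = 0.5, y = 1.5661 + 0.5*(1.5661 - 2.0462) = 1.3261
  grad(y) = 0.6089, v = y - alpha*grad = 1.2977
  prox(v) = soft_thresh(1.2977, 0.0626) = 1.2351
f(x_3) = 4*1.2351^2 - 10*1.2351 + 1.34*|1.2351| = -4.5941


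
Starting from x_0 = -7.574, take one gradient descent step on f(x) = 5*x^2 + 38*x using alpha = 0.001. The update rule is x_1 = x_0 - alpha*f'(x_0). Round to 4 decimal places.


We compute the gradient at x_0 and apply the update.
f'(x) = 10*x + 38
f'(-7.574) = 10*-7.574 + 38 = -37.74
x_1 = -7.574 - 0.001*-37.74 = -7.5363


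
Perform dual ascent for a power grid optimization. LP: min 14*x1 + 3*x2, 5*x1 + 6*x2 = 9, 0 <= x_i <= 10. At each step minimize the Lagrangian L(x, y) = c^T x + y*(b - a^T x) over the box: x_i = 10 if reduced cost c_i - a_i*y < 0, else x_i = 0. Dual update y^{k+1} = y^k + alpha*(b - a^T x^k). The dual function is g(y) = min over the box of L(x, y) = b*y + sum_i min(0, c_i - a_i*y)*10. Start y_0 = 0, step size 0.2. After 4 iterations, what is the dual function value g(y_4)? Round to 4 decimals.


Dual ascent for LP: min 14*x1 + 3*x2, 5*x1 + 6*x2 = 9, 0 <= x_i <= 10
Step 1: y^k = 0.0, reduced costs: (14.0, 3.0)
  x^k = (0.0, 0.0), subgradient = b - a^T x = 9.0
  y^{k+1} = 0.0 + 0.2*9.0 = 1.8
Step 2: y^k = 1.8, reduced costs: (5.0, -7.8)
  x^k = (0.0, 10.0), subgradient = b - a^T x = -51.0
  y^{k+1} = 1.8 + 0.2*-51.0 = -8.4
Step 3: y^k = -8.4, reduced costs: (56.0, 53.4)
  x^k = (0.0, 0.0), subgradient = b - a^T x = 9.0
  y^{k+1} = -8.4 + 0.2*9.0 = -6.6
Step 4: y^k = -6.6, reduced costs: (47.0, 42.6)
  x^k = (0.0, 0.0), subgradient = b - a^T x = 9.0
  y^{k+1} = -6.6 + 0.2*9.0 = -4.8
Dual objective at y_4 = -4.8: reduced costs (38.0, 31.8), box minimizer x = (0.0, 0.0)
g(y_4) = b*y + (c1 - a1*y)*x1 + (c2 - a2*y)*x2 = 9*(-4.8) + 38.0*0.0 + 31.8*0.0 = -43.2 + 0.0 + 0.0 = -43.2


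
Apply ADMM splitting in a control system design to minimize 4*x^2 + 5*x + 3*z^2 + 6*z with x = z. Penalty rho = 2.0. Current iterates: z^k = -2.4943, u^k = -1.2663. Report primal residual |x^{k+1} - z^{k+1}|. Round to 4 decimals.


ADMM iteration with rho = 2.0, z^k = -2.4943, u^k = -1.2663
Step 1: x-update.
Minimize 4*x^2 + 5*x + (2.0/2)*(x + 2.4943 - 1.2663)^2
FOC: (2*4 + 2.0)*x = -5 + 2.0*(-2.4943 + 1.2663)
x^{k+1} = -0.7456
Step 2: z-update.
Minimize 3*z^2 + 6*z + (2.0/2)*(-0.7456 - z - 1.2663)^2
FOC: (2*3 + 2.0)*z = -6 + 2.0*(-0.7456 - 1.2663)
z^{k+1} = -1.253
Step 3: u-update.
u^{k+1} = -1.2663 - 0.7456 + 1.253 = -0.7589
Step 4: Primal residual = |-0.7456 + 1.253| = 0.5074


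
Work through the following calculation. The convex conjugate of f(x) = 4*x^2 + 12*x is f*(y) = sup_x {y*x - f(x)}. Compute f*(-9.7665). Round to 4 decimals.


f*(y) = sup_x {y*x - a*x^2 - b*x} = sup_x {(y-b)*x - a*x^2}
FOC: (y - b) - 2a*x = 0 => x* = (y - b)/(2a)
x* = (-9.7665 - 12)/(2*4) = -2.7208
f*(-9.7665) = (y-b)^2/(4a) = (-9.7665 - 12)^2/(4*4)
= 473.7805/16 = 29.6113


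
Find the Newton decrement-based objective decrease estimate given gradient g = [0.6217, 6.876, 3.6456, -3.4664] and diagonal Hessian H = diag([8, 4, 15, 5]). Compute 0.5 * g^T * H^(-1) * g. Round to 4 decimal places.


Step 1: H is diagonal, so H^(-1) * g = [0.0777, 1.719, 0.243, -0.6933].
Step 2: g^T H^(-1) g = sum_i g_i^2 / H_ii
  = (0.6217)^2/8 + (6.876)^2/4 + (3.6456)^2/15 + (-3.4664)^2/5
  = 0.0483 + 11.8198 + 0.886 + 2.4032 = 15.1574
Step 3: Objective decrease = 0.5 * g^T H^(-1) g = 7.5787


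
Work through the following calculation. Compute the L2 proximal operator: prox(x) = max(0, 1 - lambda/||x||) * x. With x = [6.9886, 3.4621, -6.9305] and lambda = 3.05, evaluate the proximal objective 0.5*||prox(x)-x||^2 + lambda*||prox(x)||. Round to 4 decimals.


Step 1: Compute ||x||.
||x|| = 10.4335
Step 2: Compute scaling factor.
scale = max(0, 1 - 3.05/10.4335) = 0.7077
Step 3: prox(x) = [4.9456, 2.45, -4.9045]
||prox(x)|| = 7.3835
Step 4: Proximal objective.
0.5*||prox-x||^2 = 4.6513
lambda*||prox|| = 22.5197
Total = 27.171


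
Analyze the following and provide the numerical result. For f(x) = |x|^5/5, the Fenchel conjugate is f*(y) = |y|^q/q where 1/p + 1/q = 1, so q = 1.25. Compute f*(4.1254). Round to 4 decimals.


The conjugate exponent q satisfies 1/p + 1/q = 1.
p = 5, so q = 5/(5 - 1) = 1.25
|y|^q = 4.1254^1.25 = 5.8794
f*(4.1254) = 5.8794 / 1.25 = 4.7035


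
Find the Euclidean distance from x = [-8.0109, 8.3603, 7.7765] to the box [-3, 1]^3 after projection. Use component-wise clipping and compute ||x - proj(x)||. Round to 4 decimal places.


Project each component onto [-3, 1].
clip(-8.0109) = -3.0, clip(8.3603) = 1.0, clip(7.7765) = 1.0
Projection = [-3.0, 1.0, 1.0]
Squared diffs: [25.1091, 54.174, 45.921]
Distance = sqrt(125.2041) = 11.1895


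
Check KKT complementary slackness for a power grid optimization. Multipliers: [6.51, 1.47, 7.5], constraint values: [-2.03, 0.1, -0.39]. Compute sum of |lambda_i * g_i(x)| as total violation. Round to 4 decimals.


KKT complementary slackness check:
lambda_1 * g_1 = 6.51 * -2.03 = -13.2153
lambda_2 * g_2 = 1.47 * 0.1 = 0.147
lambda_3 * g_3 = 7.5 * -0.39 = -2.925
Total violation = 13.2153 + 0.147 + 2.925 = 16.2873


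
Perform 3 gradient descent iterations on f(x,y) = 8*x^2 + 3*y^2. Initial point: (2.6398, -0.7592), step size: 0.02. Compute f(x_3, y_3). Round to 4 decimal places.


Gradient descent on f(x,y) = 8*x^2 + 3*y^2.
Starting point: (2.6398, -0.7592), alpha = 0.02
Step 1: grad_x = 2*8*2.6398 = 42.2368, grad_y = 2*3*-0.7592 = -4.5552
  x_1 = 2.6398 - 0.02*42.2368 = 1.7951
  y_1 = -0.7592 - 0.02*-4.5552 = -0.6681
Step 2: grad_x = 2*8*1.7951 = 28.721, grad_y = 2*3*-0.6681 = -4.0086
  x_2 = 1.7951 - 0.02*28.721 = 1.2206
  y_2 = -0.6681 - 0.02*-4.0086 = -0.5879
Step 3: grad_x = 2*8*1.2206 = 19.5303, grad_y = 2*3*-0.5879 = -3.5275
  x_3 = 1.2206 - 0.02*19.5303 = 0.83
  y_3 = -0.5879 - 0.02*-3.5275 = -0.5174
f(0.83, -0.5174) = 8*0.83^2 + 3*(-0.5174)^2 = 6.3147


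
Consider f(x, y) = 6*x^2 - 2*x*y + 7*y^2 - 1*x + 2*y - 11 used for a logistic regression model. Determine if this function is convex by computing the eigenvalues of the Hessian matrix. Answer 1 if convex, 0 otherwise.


The Hessian of f(x,y) = 6*x^2 - 2*x*y + 7*y^2 - 1*x + 2*y - 11 is:
H = [[12, -2], [-2, 14]]
Trace = 12 + 14 = 26
Determinant = 12*14 - (-2)^2 = 164
Discriminant = (26)^2 - 4*164 = 20.0
Eigenvalues: lambda_1 = 10.7639, lambda_2 = 15.2361
The function is convex.

1


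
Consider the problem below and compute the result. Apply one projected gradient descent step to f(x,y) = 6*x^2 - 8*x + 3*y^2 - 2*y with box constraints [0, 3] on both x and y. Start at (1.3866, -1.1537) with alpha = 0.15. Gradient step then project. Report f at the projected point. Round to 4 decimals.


Step 1: Compute gradient at (1.3866, -1.1537).
grad_x = 2*6*1.3866 - 8 = 8.6392
grad_y = 2*3*-1.1537 - 2 = -8.9222
Step 2: Gradient step.
x_raw = 1.3866 - 0.15*8.6392 = 0.0907
y_raw = -1.1537 - 0.15*-8.9222 = 0.1846
Step 3: Project onto [0, 3].
x_proj = clip(0.0907) = 0.0907
y_proj = clip(0.1846) = 0.1846
Step 4: Evaluate f.
f(0.0907, 0.1846) = -0.9434


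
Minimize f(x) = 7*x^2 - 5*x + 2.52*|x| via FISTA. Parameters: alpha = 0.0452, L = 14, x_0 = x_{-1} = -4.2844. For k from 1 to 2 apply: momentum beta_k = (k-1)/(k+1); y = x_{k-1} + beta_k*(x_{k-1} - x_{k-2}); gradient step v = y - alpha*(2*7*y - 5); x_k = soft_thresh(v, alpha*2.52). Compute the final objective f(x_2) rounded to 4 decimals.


FISTA on f(x) = 7*x^2 - 5*x + 2.52*|x|
L = 14, alpha = 0.0452
Iteration 1: beta = 0.0, y = -4.2844 + 0.0*(-4.2844 + 4.2844) = -4.2844
  grad(y) = -64.9816, v = y - alpha*grad = -1.3472
  prox(v) = soft_thresh(-1.3472, 0.1139) = -1.2333
Iteration 2: beta = 0.3333, y = -1.2333 + 0.3333*(-1.2333 + 4.2844) = -0.2163
  grad(y) = -8.0283, v = y - alpha*grad = 0.1466
  prox(v) = soft_thresh(0.1466, 0.1139) = 0.0327
f(x_2) = 7*0.0327^2 - 5*0.0327 + 2.52*|0.0327| = -0.0735


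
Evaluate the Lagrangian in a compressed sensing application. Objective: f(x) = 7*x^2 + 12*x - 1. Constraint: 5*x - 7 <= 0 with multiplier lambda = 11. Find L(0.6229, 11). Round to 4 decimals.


Step 1: Evaluate f(x).
f(0.6229) = 7*0.6229^2 + 12*0.6229 - 1 = 9.1908
Step 2: Evaluate g(x).
g(0.6229) = 5*0.6229 - 7 = -3.8855
Step 3: Compute Lagrangian.
L = 9.1908 + 11*-3.8855 = -33.5497


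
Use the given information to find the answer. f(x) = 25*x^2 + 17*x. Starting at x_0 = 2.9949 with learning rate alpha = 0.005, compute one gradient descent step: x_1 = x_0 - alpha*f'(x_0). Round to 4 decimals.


We compute the gradient at x_0 and apply the update.
f'(x) = 50*x + 17
f'(2.9949) = 50*2.9949 + 17 = 166.745
x_1 = 2.9949 - 0.005*166.745 = 2.1612


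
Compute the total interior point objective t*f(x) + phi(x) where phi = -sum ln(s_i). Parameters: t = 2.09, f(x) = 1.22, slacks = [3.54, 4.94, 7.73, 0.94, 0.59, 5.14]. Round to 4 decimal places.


Step 1: Compute log-barrier.
ln values: [1.2641, 1.5974, 2.0451, -0.0619, -0.5276, 1.6371]
phi = -(1.2641 + 1.5974 + 2.0451 - 0.0619 - 0.5276 + 1.6371) = -5.9541
Step 2: Compute augmented objective.
t*f(x) = 2.09*1.22 = 2.5498
Total = 2.5498 - 5.9541 = -3.4043


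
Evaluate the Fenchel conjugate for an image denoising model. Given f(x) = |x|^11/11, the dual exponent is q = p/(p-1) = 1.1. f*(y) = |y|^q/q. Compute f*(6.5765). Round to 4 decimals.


The conjugate exponent q satisfies 1/p + 1/q = 1.
p = 11, so q = 11/(11 - 1) = 1.1
|y|^q = 6.5765^1.1 = 7.9395
f*(6.5765) = 7.9395 / 1.1 = 7.2177


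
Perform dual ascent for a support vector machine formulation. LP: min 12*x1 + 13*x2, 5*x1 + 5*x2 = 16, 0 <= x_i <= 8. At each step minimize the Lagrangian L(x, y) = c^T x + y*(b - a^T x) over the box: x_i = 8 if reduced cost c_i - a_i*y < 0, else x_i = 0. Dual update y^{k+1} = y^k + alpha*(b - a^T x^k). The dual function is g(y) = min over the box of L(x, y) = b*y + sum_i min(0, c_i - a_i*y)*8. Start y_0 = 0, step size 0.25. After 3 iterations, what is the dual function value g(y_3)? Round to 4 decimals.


Dual ascent for LP: min 12*x1 + 13*x2, 5*x1 + 5*x2 = 16, 0 <= x_i <= 8
Step 1: y^k = 0.0, reduced costs: (12.0, 13.0)
  x^k = (0.0, 0.0), subgradient = b - a^T x = 16.0
  y^{k+1} = 0.0 + 0.25*16.0 = 4.0
Step 2: y^k = 4.0, reduced costs: (-8.0, -7.0)
  x^k = (8.0, 8.0), subgradient = b - a^T x = -64.0
  y^{k+1} = 4.0 + 0.25*-64.0 = -12.0
Step 3: y^k = -12.0, reduced costs: (72.0, 73.0)
  x^k = (0.0, 0.0), subgradient = b - a^T x = 16.0
  y^{k+1} = -12.0 + 0.25*16.0 = -8.0
Dual objective at y_3 = -8.0: reduced costs (52.0, 53.0), box minimizer x = (0.0, 0.0)
g(y_3) = b*y + (c1 - a1*y)*x1 + (c2 - a2*y)*x2 = 16*(-8.0) + 52.0*0.0 + 53.0*0.0 = -128.0 + 0.0 + 0.0 = -128.0


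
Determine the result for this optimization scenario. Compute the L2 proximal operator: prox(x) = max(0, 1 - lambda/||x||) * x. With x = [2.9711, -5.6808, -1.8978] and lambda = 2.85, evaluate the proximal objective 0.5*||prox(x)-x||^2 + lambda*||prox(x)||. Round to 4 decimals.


Step 1: Compute ||x||.
||x|| = 6.6858
Step 2: Compute scaling factor.
scale = max(0, 1 - 2.85/6.6858) = 0.5737
Step 3: prox(x) = [1.7046, -3.2592, -1.0888]
||prox(x)|| = 3.8358
Step 4: Proximal objective.
0.5*||prox-x||^2 = 4.0613
lambda*||prox|| = 10.932
Total = 14.9934


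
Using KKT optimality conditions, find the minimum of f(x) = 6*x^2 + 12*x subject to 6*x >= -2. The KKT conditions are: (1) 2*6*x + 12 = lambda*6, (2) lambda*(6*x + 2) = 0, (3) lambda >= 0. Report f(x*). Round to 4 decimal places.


Step 1: Try lambda = 0 (constraint inactive).
x_unc = -12/(2*6) = -1.0
Check: 6*-1.0 = -6.0 < -2 -- violated!
Step 2: Constraint must be active: 6*x = -2
x* = -2/6 = -1/3 = -0.3333 (rounded; the exact value -1/3 is used below)
lambda = (2*6*(-1/3) + 12)/6 = 1.3333
Step 3: Compute optimal value.
f(x*) = 6*(-1/3)^2 + 12*(-1/3) = -3.3333


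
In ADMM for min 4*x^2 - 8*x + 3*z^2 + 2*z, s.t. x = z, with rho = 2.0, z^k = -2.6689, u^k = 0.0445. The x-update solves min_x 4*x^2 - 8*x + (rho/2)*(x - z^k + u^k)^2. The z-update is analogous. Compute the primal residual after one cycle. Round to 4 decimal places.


ADMM iteration with rho = 2.0, z^k = -2.6689, u^k = 0.0445
Step 1: x-update.
Minimize 4*x^2 - 8*x + (2.0/2)*(x + 2.6689 + 0.0445)^2
FOC: (2*4 + 2.0)*x = 8 + 2.0*(-2.6689 - 0.0445)
x^{k+1} = 0.2573
Step 2: z-update.
Minimize 3*z^2 + 2*z + (2.0/2)*(0.2573 - z + 0.0445)^2
FOC: (2*3 + 2.0)*z = -2 + 2.0*(0.2573 + 0.0445)
z^{k+1} = -0.1745
Step 3: u-update.
u^{k+1} = 0.0445 + 0.2573 + 0.1745 = 0.4764
Step 4: Primal residual = |0.2573 + 0.1745| = 0.4319


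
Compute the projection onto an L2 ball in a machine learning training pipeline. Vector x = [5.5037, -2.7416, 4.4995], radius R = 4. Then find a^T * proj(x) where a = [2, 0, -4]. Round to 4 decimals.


Step 1: Compute ||x|| (intermediates to 6 decimals).
||x|| = sqrt(5.5037^2 + (-2.7416)^2 + 4.4995^2) = 7.619225
Step 2: Project.
Since ||x|| > R, scale = R/||x|| = 4/7.619225 = 0.524988, proj(x) = scale * x
proj(x) = [2.889376, -1.439307, 2.362184]
Step 3: Dot product.
a^T * proj(x) = 2*2.889376 + 0*(-1.439307) - 4*2.362184 = -3.67


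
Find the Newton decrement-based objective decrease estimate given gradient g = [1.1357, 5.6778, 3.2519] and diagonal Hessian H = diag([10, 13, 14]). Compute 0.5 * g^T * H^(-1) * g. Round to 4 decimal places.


Step 1: H is diagonal, so H^(-1) * g = [0.1136, 0.4368, 0.2323].
Step 2: g^T H^(-1) g = sum_i g_i^2 / H_ii
  = (1.1357)^2/10 + (5.6778)^2/13 + (3.2519)^2/14
  = 0.129 + 2.4798 + 0.7553 = 3.3641
Step 3: Objective decrease = 0.5 * g^T H^(-1) g = 1.6821


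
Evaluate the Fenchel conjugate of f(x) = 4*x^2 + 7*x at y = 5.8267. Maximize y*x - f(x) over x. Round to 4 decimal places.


f*(y) = sup_x {y*x - a*x^2 - b*x} = sup_x {(y-b)*x - a*x^2}
FOC: (y - b) - 2a*x = 0 => x* = (y - b)/(2a)
x* = (5.8267 - 7)/(2*4) = -0.1467
f*(5.8267) = (y-b)^2/(4a) = (5.8267 - 7)^2/(4*4)
= 1.3766/16 = 0.086


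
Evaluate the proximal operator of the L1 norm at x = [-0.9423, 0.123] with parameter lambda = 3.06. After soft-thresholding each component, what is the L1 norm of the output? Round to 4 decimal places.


Soft-thresholding with lambda = 3.06:
prox(-0.9423) = sign(-0.9423)*max(|-0.9423| - 3.06, 0) = 0.0
prox(0.123) = sign(0.123)*max(|0.123| - 3.06, 0) = 0.0
prox(x) = [0.0, 0.0]
||prox(x)||_1 = 0.0 + 0.0 = 0.0


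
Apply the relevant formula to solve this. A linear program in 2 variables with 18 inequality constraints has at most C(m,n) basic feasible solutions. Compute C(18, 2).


Each vertex corresponds to some choice of n active constraints out of m, so the number of vertices is at most C(m, n) = m! / (n!(m-n)!).
m = 18, n = 2
Numerator: 18 * 17
Denominator: 2! = 2
C(18, 2) = 153


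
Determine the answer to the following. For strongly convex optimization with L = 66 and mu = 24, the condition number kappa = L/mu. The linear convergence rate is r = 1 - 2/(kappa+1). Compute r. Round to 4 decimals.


Step 1: Compute the condition number.
kappa = L/mu = 66/24 = 2.75
Step 2: Compute the convergence rate.
r = 1 - 2/(kappa + 1) = 1 - 2*mu/(L + mu) = (L - mu)/(L + mu) = 42/90 = 0.4667


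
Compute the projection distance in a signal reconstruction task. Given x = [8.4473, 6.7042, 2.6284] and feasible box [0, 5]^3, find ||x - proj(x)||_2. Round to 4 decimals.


Project each component onto [0, 5].
clip(8.4473) = 5.0, clip(6.7042) = 5.0, clip(2.6284) = 2.6284
Projection = [5.0, 5.0, 2.6284]
Squared diffs: [11.8839, 2.9043, 0.0]
Distance = sqrt(14.7882) = 3.8455


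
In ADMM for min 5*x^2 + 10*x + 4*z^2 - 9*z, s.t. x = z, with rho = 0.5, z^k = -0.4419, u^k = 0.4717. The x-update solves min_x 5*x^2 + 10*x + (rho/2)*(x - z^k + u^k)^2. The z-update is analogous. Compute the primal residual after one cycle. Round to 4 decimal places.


ADMM iteration with rho = 0.5, z^k = -0.4419, u^k = 0.4717
Step 1: x-update.
Minimize 5*x^2 + 10*x + (0.5/2)*(x + 0.4419 + 0.4717)^2
FOC: (2*5 + 0.5)*x = -10 + 0.5*(-0.4419 - 0.4717)
x^{k+1} = -0.9959
Step 2: z-update.
Minimize 4*z^2 - 9*z + (0.5/2)*(-0.9959 - z + 0.4717)^2
FOC: (2*4 + 0.5)*z = 9 + 0.5*(-0.9959 + 0.4717)
z^{k+1} = 1.028
Step 3: u-update.
u^{k+1} = 0.4717 - 0.9959 - 1.028 = -1.5522
Step 4: Primal residual = |-0.9959 - 1.028| = 2.0239


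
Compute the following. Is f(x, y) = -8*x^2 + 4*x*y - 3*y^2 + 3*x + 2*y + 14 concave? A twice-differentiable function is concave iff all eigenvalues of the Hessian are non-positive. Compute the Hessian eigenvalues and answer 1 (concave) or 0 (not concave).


The Hessian of f(x,y) = -8*x^2 + 4*x*y - 3*y^2 + 3*x + 2*y + 14 is:
H = [[-16, 4], [4, -6]]
Trace = -16 - 6 = -22
Determinant = -16*-6 - (4)^2 = 80
Discriminant = (-22)^2 - 4*80 = 164.0
Eigenvalues: lambda_1 = -17.4031, lambda_2 = -4.5969
The function is concave.

1


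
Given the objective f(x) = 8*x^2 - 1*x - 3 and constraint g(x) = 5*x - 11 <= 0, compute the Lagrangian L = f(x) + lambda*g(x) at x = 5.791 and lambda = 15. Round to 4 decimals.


Step 1: Evaluate f(x).
f(5.791) = 8*5.791^2 - 1*5.791 - 3 = 259.4944
Step 2: Evaluate g(x).
g(5.791) = 5*5.791 - 11 = 17.955
Step 3: Compute Lagrangian.
L = 259.4944 + 15*17.955 = 528.8194


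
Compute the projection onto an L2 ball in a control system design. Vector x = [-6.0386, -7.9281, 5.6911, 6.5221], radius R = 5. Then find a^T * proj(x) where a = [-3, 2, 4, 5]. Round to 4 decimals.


Step 1: Compute ||x|| (intermediates to 6 decimals).
||x|| = sqrt((-6.0386)^2 + (-7.9281)^2 + 5.6911^2 + 6.5221^2) = 13.200222
Step 2: Project.
Since ||x|| > R, scale = R/||x|| = 5/13.200222 = 0.378782, proj(x) = scale * x
proj(x) = [-2.287313, -3.003022, 2.155686, 2.470454]
Step 3: Dot product.
a^T * proj(x) = -3*(-2.287313) + 2*(-3.003022) + 4*2.155686 + 5*2.470454 = 21.8309


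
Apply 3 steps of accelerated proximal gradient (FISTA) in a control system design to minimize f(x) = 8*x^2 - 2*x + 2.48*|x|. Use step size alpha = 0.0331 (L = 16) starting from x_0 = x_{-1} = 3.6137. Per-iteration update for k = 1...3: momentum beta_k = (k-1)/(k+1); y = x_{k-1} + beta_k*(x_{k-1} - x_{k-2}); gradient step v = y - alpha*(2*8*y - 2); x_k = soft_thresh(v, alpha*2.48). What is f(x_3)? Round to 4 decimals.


FISTA on f(x) = 8*x^2 - 2*x + 2.48*|x|
L = 16, alpha = 0.0331
Iteration 1: beta = 0.0, y = 3.6137 + 0.0*(3.6137 - 3.6137) = 3.6137
  grad(y) = 55.8192, v = y - alpha*grad = 1.7661
  prox(v) = soft_thresh(1.7661, 0.0821) = 1.684
Iteration 2: beta = 0.3333, y = 1.684 + 0.3333*(1.684 - 3.6137) = 1.0408
  grad(y) = 14.6522, v = y - alpha*grad = 0.5558
  prox(v) = soft_thresh(0.5558, 0.0821) = 0.4737
Iteration 3: beta = 0.5, y = 0.4737 + 0.5*(0.4737 - 1.684) = -0.1315
  grad(y) = -4.1035, v = y - alpha*grad = 0.0044
  prox(v) = soft_thresh(0.0044, 0.0821) = 0.0
f(x_3) = 8*0.0^2 - 2*0.0 + 2.48*|0.0| = 0.0


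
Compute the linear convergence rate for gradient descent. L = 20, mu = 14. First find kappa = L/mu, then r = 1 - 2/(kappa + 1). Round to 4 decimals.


Step 1: Compute the condition number.
kappa = L/mu = 20/14 = 1.4286
Step 2: Compute the convergence rate.
r = 1 - 2/(kappa + 1) = 1 - 2*mu/(L + mu) = (L - mu)/(L + mu) = 6/34 = 0.1765


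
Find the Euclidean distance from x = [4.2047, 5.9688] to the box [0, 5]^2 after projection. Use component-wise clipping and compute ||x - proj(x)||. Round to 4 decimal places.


Project each component onto [0, 5].
clip(4.2047) = 4.2047, clip(5.9688) = 5.0
Projection = [4.2047, 5.0]
Squared diffs: [0.0, 0.9386]
Distance = sqrt(0.9386) = 0.9688


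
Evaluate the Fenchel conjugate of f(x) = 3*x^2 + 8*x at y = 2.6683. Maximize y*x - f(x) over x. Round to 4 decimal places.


f*(y) = sup_x {y*x - a*x^2 - b*x} = sup_x {(y-b)*x - a*x^2}
FOC: (y - b) - 2a*x = 0 => x* = (y - b)/(2a)
x* = (2.6683 - 8)/(2*3) = -0.8886
f*(2.6683) = (y-b)^2/(4a) = (2.6683 - 8)^2/(4*3)
= 28.427/12 = 2.3689


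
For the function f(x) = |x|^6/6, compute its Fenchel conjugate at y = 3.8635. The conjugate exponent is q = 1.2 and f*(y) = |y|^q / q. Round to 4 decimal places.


The conjugate exponent q satisfies 1/p + 1/q = 1.
p = 6, so q = 6/(6 - 1) = 1.2
|y|^q = 3.8635^1.2 = 5.0626
f*(3.8635) = 5.0626 / 1.2 = 4.2189


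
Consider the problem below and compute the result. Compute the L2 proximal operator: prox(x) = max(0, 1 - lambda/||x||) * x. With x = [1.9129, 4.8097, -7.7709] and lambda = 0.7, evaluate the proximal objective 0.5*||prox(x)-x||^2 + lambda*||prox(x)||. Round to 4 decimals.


Step 1: Compute ||x||.
||x|| = 9.337
Step 2: Compute scaling factor.
scale = max(0, 1 - 0.7/9.337) = 0.925
Step 3: prox(x) = [1.7695, 4.4491, -7.1883]
||prox(x)|| = 8.637
Step 4: Proximal objective.
0.5*||prox-x||^2 = 0.245
lambda*||prox|| = 6.0459
Total = 6.2909


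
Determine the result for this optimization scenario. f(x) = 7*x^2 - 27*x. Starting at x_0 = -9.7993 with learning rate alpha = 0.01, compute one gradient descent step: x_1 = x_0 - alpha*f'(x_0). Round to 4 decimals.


We compute the gradient at x_0 and apply the update.
f'(x) = 14*x - 27
f'(-9.7993) = 14*-9.7993 - 27 = -164.1902
x_1 = -9.7993 - 0.01*-164.1902 = -8.1574


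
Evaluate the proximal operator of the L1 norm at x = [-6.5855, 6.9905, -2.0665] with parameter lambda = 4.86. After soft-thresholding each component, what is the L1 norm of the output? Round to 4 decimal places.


Soft-thresholding with lambda = 4.86:
prox(-6.5855) = sign(-6.5855)*max(|-6.5855| - 4.86, 0) = -1.7255
prox(6.9905) = sign(6.9905)*max(|6.9905| - 4.86, 0) = 2.1305
prox(-2.0665) = sign(-2.0665)*max(|-2.0665| - 4.86, 0) = 0.0
prox(x) = [-1.7255, 2.1305, 0.0]
||prox(x)||_1 = 1.7255 + 2.1305 + 0.0 = 3.856


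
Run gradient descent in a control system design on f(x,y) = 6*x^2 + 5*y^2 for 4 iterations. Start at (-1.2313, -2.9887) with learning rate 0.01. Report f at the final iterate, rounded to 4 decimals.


Gradient descent on f(x,y) = 6*x^2 + 5*y^2.
Starting point: (-1.2313, -2.9887), alpha = 0.01
Step 1: grad_x = 2*6*-1.2313 = -14.7756, grad_y = 2*5*-2.9887 = -29.887
  x_1 = -1.2313 - 0.01*-14.7756 = -1.0835
  y_1 = -2.9887 - 0.01*-29.887 = -2.6898
Step 2: grad_x = 2*6*-1.0835 = -13.0025, grad_y = 2*5*-2.6898 = -26.8983
  x_2 = -1.0835 - 0.01*-13.0025 = -0.9535
  y_2 = -2.6898 - 0.01*-26.8983 = -2.4208
Step 3: grad_x = 2*6*-0.9535 = -11.4422, grad_y = 2*5*-2.4208 = -24.2085
  x_3 = -0.9535 - 0.01*-11.4422 = -0.8391
  y_3 = -2.4208 - 0.01*-24.2085 = -2.1788
Step 4: grad_x = 2*6*-0.8391 = -10.0692, grad_y = 2*5*-2.1788 = -21.7876
  x_4 = -0.8391 - 0.01*-10.0692 = -0.7384
  y_4 = -2.1788 - 0.01*-21.7876 = -1.9609
f(-0.7384, -1.9609) = 6*(-0.7384)^2 + 5*(-1.9609)^2 = 22.4968


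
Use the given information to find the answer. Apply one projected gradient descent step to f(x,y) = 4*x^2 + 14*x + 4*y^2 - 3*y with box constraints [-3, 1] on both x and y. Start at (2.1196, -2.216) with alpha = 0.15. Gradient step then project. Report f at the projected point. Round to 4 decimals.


Step 1: Compute gradient at (2.1196, -2.216).
grad_x = 2*4*2.1196 + 14 = 30.9568
grad_y = 2*4*-2.216 - 3 = -20.728
Step 2: Gradient step.
x_raw = 2.1196 - 0.15*30.9568 = -2.5239
y_raw = -2.216 - 0.15*-20.728 = 0.8932
Step 3: Project onto [-3, 1].
x_proj = clip(-2.5239) = -2.5239
y_proj = clip(0.8932) = 0.8932
Step 4: Evaluate f.
f(-2.5239, 0.8932) = -9.3426


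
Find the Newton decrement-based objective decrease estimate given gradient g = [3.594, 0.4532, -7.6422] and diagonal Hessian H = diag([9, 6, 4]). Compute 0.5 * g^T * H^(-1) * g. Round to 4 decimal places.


Step 1: H is diagonal, so H^(-1) * g = [0.3993, 0.0755, -1.9106].
Step 2: g^T H^(-1) g = sum_i g_i^2 / H_ii
  = (3.594)^2/9 + (0.4532)^2/6 + (-7.6422)^2/4
  = 1.4352 + 0.0342 + 14.6008 = 16.0702
Step 3: Objective decrease = 0.5 * g^T H^(-1) g = 8.0351


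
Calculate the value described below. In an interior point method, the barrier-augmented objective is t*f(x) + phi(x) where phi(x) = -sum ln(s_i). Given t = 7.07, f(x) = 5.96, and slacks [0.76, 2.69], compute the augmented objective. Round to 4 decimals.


Step 1: Compute log-barrier.
ln values: [-0.2744, 0.9895]
phi = -(-0.2744 + 0.9895) = -0.7151
Step 2: Compute augmented objective.
t*f(x) = 7.07*5.96 = 42.1372
Total = 42.1372 - 0.7151 = 41.4221


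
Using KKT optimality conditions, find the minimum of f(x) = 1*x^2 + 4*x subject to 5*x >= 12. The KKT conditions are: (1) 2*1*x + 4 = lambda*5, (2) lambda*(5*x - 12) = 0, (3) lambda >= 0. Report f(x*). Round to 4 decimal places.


Step 1: Try lambda = 0 (constraint inactive).
x_unc = -4/(2*1) = -2.0
Check: 5*-2.0 = -10.0 < 12 -- violated!
Step 2: Constraint must be active: 5*x = 12
x* = 12/5 = 2.4
lambda = (2*1*2.4 + 4)/5 = 1.76
Step 3: Compute optimal value.
f(x*) = 1*2.4^2 + 4*2.4 = 15.36


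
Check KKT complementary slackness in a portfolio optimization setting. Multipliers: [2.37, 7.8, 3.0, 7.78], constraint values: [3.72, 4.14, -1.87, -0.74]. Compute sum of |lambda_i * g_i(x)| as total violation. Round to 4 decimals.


KKT complementary slackness check:
lambda_1 * g_1 = 2.37 * 3.72 = 8.8164
lambda_2 * g_2 = 7.8 * 4.14 = 32.292
lambda_3 * g_3 = 3.0 * -1.87 = -5.61
lambda_4 * g_4 = 7.78 * -0.74 = -5.7572
Total violation = 8.8164 + 32.292 + 5.61 + 5.7572 = 52.4756


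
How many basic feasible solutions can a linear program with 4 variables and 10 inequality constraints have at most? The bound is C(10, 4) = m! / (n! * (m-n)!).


Each vertex corresponds to some choice of n active constraints out of m, so the number of vertices is at most C(m, n) = m! / (n!(m-n)!).
m = 10, n = 4
Numerator: 10 * 9 * 8 * 7
Denominator: 4! = 24
C(10, 4) = 210


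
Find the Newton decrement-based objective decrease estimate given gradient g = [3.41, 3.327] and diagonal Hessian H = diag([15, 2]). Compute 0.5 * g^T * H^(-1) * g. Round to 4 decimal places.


Step 1: H is diagonal, so H^(-1) * g = [0.2273, 1.6635].
Step 2: g^T H^(-1) g = sum_i g_i^2 / H_ii
  = (3.41)^2/15 + (3.327)^2/2
  = 0.7752 + 5.5345 = 6.3097
Step 3: Objective decrease = 0.5 * g^T H^(-1) g = 3.1548


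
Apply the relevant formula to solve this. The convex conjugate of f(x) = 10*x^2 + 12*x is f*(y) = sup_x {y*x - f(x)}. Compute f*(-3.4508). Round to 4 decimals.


f*(y) = sup_x {y*x - a*x^2 - b*x} = sup_x {(y-b)*x - a*x^2}
FOC: (y - b) - 2a*x = 0 => x* = (y - b)/(2a)
x* = (-3.4508 - 12)/(2*10) = -0.7725
f*(-3.4508) = (y-b)^2/(4a) = (-3.4508 - 12)^2/(4*10)
= 238.7272/40 = 5.9682


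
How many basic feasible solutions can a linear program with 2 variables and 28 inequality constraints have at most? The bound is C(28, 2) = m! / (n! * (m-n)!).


Each vertex corresponds to some choice of n active constraints out of m, so the number of vertices is at most C(m, n) = m! / (n!(m-n)!).
m = 28, n = 2
Numerator: 28 * 27
Denominator: 2! = 2
C(28, 2) = 378


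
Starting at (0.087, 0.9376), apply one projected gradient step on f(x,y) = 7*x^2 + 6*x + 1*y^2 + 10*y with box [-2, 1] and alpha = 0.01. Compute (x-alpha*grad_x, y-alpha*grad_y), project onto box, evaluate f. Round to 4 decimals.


Step 1: Compute gradient at (0.087, 0.9376).
grad_x = 2*7*0.087 + 6 = 7.218
grad_y = 2*1*0.9376 + 10 = 11.8752
Step 2: Gradient step.
x_raw = 0.087 - 0.01*7.218 = 0.0148
y_raw = 0.9376 - 0.01*11.8752 = 0.8188
Step 3: Project onto [-2, 1].
x_proj = clip(0.0148) = 0.0148
y_proj = clip(0.8188) = 0.8188
Step 4: Evaluate f.
f(0.0148, 0.8188) = 8.9494


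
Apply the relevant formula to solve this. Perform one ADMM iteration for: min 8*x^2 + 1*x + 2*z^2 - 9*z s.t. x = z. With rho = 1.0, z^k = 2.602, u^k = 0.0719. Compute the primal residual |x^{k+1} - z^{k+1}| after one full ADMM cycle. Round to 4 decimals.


ADMM iteration with rho = 1.0, z^k = 2.602, u^k = 0.0719
Step 1: x-update.
Minimize 8*x^2 + 1*x + (1.0/2)*(x - 2.602 + 0.0719)^2
FOC: (2*8 + 1.0)*x = -1 + 1.0*(2.602 - 0.0719)
x^{k+1} = 0.09
Step 2: z-update.
Minimize 2*z^2 - 9*z + (1.0/2)*(0.09 - z + 0.0719)^2
FOC: (2*2 + 1.0)*z = 9 + 1.0*(0.09 + 0.0719)
z^{k+1} = 1.8324
Step 3: u-update.
u^{k+1} = 0.0719 + 0.09 - 1.8324 = -1.6705
Step 4: Primal residual = |0.09 - 1.8324| = 1.7424


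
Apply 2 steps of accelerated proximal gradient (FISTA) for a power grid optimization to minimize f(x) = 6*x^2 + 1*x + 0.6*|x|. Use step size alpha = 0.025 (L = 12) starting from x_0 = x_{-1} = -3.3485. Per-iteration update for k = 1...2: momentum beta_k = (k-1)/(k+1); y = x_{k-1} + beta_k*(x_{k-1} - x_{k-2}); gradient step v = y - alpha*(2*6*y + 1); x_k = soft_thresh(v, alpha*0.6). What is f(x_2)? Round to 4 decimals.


FISTA on f(x) = 6*x^2 + 1*x + 0.6*|x|
L = 12, alpha = 0.025
Iteration 1: beta = 0.0, y = -3.3485 + 0.0*(-3.3485 + 3.3485) = -3.3485
  grad(y) = -39.182, v = y - alpha*grad = -2.369
  prox(v) = soft_thresh(-2.369, 0.015) = -2.354
Iteration 2: beta = 0.3333, y = -2.354 + 0.3333*(-2.354 + 3.3485) = -2.0224
  grad(y) = -23.2692, v = y - alpha*grad = -1.4407
  prox(v) = soft_thresh(-1.4407, 0.015) = -1.4257
f(x_2) = 6*(-1.4257)^2 + 1*(-1.4257) + 0.6*|-1.4257| = 11.6255


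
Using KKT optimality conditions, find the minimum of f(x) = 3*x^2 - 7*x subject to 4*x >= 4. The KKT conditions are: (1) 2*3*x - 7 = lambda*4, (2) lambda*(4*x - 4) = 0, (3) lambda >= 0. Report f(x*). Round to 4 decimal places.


Step 1: Try lambda = 0 (constraint inactive).
Stationarity: 2*3*x - 7 = 0
x* = 7/(2*3) = 7/6 = 1.1667 (rounded; the exact value 7/6 is used below)
Check constraint: 4*1.1667 = 4.6668 >= 4 -- satisfied.
Step 2: Compute optimal value.
f(x*) = 3*(7/6)^2 - 7*(7/6) = -4.0833


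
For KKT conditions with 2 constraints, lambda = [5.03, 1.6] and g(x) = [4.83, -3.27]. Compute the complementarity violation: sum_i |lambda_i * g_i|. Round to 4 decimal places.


KKT complementary slackness check:
lambda_1 * g_1 = 5.03 * 4.83 = 24.2949
lambda_2 * g_2 = 1.6 * -3.27 = -5.232
Total violation = 24.2949 + 5.232 = 29.5269


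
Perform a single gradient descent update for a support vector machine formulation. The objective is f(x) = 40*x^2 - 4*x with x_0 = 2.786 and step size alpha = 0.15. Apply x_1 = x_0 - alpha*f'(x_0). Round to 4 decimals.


We compute the gradient at x_0 and apply the update.
f'(x) = 80*x - 4
f'(2.786) = 80*2.786 - 4 = 218.88
x_1 = 2.786 - 0.15*218.88 = -30.046


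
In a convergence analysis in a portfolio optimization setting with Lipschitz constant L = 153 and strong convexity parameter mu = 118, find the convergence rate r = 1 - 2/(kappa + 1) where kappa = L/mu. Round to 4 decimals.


Step 1: Compute the condition number.
kappa = L/mu = 153/118 = 1.2966
Step 2: Compute the convergence rate.
r = 1 - 2/(kappa + 1) = 1 - 2*mu/(L + mu) = (L - mu)/(L + mu) = 35/271 = 0.1292


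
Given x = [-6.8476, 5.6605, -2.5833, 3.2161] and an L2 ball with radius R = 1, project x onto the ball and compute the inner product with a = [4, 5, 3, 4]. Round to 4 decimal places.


Step 1: Compute ||x|| (intermediates to 6 decimals).
||x|| = sqrt((-6.8476)^2 + 5.6605^2 + (-2.5833)^2 + 3.2161^2) = 9.795286
Step 2: Project.
Since ||x|| > R, scale = R/||x|| = 1/9.795286 = 0.10209, proj(x) = scale * x
proj(x) = [-0.699071, 0.57788, -0.263729, 0.328332]
Step 3: Dot product.
a^T * proj(x) = 4*(-0.699071) + 5*0.57788 + 3*(-0.263729) + 4*0.328332 = 0.6153


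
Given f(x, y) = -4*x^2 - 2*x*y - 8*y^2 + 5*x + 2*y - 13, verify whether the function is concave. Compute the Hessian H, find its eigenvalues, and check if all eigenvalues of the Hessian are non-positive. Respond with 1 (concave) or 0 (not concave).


The Hessian of f(x,y) = -4*x^2 - 2*x*y - 8*y^2 + 5*x + 2*y - 13 is:
H = [[-8, -2], [-2, -16]]
Trace = -8 - 16 = -24
Determinant = -8*-16 - (-2)^2 = 124
Discriminant = (-24)^2 - 4*124 = 80.0
Eigenvalues: lambda_1 = -16.4721, lambda_2 = -7.5279
The function is concave.

1


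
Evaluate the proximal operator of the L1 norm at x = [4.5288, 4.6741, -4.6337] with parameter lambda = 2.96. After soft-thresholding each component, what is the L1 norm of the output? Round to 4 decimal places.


Soft-thresholding with lambda = 2.96:
prox(4.5288) = sign(4.5288)*max(|4.5288| - 2.96, 0) = 1.5688
prox(4.6741) = sign(4.6741)*max(|4.6741| - 2.96, 0) = 1.7141
prox(-4.6337) = sign(-4.6337)*max(|-4.6337| - 2.96, 0) = -1.6737
prox(x) = [1.5688, 1.7141, -1.6737]
||prox(x)||_1 = 1.5688 + 1.7141 + 1.6737 = 4.9566


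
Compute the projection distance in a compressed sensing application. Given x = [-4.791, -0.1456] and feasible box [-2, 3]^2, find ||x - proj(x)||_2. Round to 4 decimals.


Project each component onto [-2, 3].
clip(-4.791) = -2.0, clip(-0.1456) = -0.1456
Projection = [-2.0, -0.1456]
Squared diffs: [7.7897, 0.0]
Distance = sqrt(7.7897) = 2.791


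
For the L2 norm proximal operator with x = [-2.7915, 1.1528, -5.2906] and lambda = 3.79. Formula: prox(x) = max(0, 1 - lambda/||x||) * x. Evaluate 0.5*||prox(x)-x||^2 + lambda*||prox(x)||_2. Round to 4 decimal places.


Step 1: Compute ||x||.
||x|| = 6.092
Step 2: Compute scaling factor.
scale = max(0, 1 - 3.79/6.092) = 0.3779
Step 3: prox(x) = [-1.0548, 0.4356, -1.9991]
||prox(x)|| = 2.302
Step 4: Proximal objective.
0.5*||prox-x||^2 = 7.1821
lambda*||prox|| = 8.7246
Total = 15.9064


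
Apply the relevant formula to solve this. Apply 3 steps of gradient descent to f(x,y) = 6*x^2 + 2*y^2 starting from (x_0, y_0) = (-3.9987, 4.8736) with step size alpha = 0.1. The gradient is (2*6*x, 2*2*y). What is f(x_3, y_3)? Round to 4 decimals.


Gradient descent on f(x,y) = 6*x^2 + 2*y^2.
Starting point: (-3.9987, 4.8736), alpha = 0.1
Step 1: grad_x = 2*6*-3.9987 = -47.9844, grad_y = 2*2*4.8736 = 19.4944
  x_1 = -3.9987 - 0.1*-47.9844 = 0.7997
  y_1 = 4.8736 - 0.1*19.4944 = 2.9242
Step 2: grad_x = 2*6*0.7997 = 9.5969, grad_y = 2*2*2.9242 = 11.6966
  x_2 = 0.7997 - 0.1*9.5969 = -0.1599
  y_2 = 2.9242 - 0.1*11.6966 = 1.7545
Step 3: grad_x = 2*6*-0.1599 = -1.9194, grad_y = 2*2*1.7545 = 7.018
  x_3 = -0.1599 - 0.1*-1.9194 = 0.032
  y_3 = 1.7545 - 0.1*7.018 = 1.0527
f(0.032, 1.0527) = 6*0.032^2 + 2*1.0527^2 = 2.2225


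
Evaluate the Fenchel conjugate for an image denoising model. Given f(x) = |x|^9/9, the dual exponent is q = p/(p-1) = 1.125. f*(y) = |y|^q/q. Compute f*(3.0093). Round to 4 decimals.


The conjugate exponent q satisfies 1/p + 1/q = 1.
p = 9, so q = 9/(9 - 1) = 1.125
|y|^q = 3.0093^1.125 = 3.4536
f*(3.0093) = 3.4536 / 1.125 = 3.0699


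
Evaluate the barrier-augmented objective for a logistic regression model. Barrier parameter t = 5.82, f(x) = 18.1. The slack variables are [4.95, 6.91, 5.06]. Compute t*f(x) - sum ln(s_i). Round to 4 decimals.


Step 1: Compute log-barrier.
ln values: [1.5994, 1.933, 1.6214]
phi = -(1.5994 + 1.933 + 1.6214) = -5.1537
Step 2: Compute augmented objective.
t*f(x) = 5.82*18.1 = 105.342
Total = 105.342 - 5.1537 = 100.1883


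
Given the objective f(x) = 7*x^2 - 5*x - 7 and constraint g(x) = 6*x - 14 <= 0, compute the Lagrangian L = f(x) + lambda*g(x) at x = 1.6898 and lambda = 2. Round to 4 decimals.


Step 1: Evaluate f(x).
f(1.6898) = 7*1.6898^2 - 5*1.6898 - 7 = 4.539
Step 2: Evaluate g(x).
g(1.6898) = 6*1.6898 - 14 = -3.8612
Step 3: Compute Lagrangian.
L = 4.539 + 2*-3.8612 = -3.1834


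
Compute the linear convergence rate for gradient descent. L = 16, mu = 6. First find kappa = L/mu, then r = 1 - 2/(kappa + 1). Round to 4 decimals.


Step 1: Compute the condition number.
kappa = L/mu = 16/6 = 2.6667
Step 2: Compute the convergence rate.
r = 1 - 2/(kappa + 1) = 1 - 2*mu/(L + mu) = (L - mu)/(L + mu) = 10/22 = 0.4545


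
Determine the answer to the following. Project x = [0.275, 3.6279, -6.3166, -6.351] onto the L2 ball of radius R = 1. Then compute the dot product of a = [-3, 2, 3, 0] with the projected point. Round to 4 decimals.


Step 1: Compute ||x|| (intermediates to 6 decimals).
||x|| = sqrt(0.275^2 + 3.6279^2 + (-6.3166)^2 + (-6.351)^2) = 9.668088
Step 2: Project.
Since ||x|| > R, scale = R/||x|| = 1/9.668088 = 0.103433, proj(x) = scale * x
proj(x) = [0.028444, 0.375245, -0.653345, -0.656903]
Step 3: Dot product.
a^T * proj(x) = -3*0.028444 + 2*0.375245 + 3*(-0.653345) + 0*(-0.656903) = -1.2949


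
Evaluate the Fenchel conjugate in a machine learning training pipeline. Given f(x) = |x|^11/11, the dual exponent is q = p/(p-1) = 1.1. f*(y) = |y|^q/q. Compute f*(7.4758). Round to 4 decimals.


The conjugate exponent q satisfies 1/p + 1/q = 1.
p = 11, so q = 11/(11 - 1) = 1.1
|y|^q = 7.4758^1.1 = 9.1416
f*(7.4758) = 9.1416 / 1.1 = 8.3106


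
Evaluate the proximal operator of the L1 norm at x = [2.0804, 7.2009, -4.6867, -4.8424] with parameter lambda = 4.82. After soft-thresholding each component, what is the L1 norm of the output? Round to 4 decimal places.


Soft-thresholding with lambda = 4.82:
prox(2.0804) = sign(2.0804)*max(|2.0804| - 4.82, 0) = 0.0
prox(7.2009) = sign(7.2009)*max(|7.2009| - 4.82, 0) = 2.3809
prox(-4.6867) = sign(-4.6867)*max(|-4.6867| - 4.82, 0) = 0.0
prox(-4.8424) = sign(-4.8424)*max(|-4.8424| - 4.82, 0) = -0.0224
prox(x) = [0.0, 2.3809, 0.0, -0.0224]
||prox(x)||_1 = 0.0 + 2.3809 + 0.0 + 0.0224 = 2.4033


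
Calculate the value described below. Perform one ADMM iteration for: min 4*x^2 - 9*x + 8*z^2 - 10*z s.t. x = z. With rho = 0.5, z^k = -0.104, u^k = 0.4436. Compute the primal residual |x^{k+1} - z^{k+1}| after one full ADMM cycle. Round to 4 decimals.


ADMM iteration with rho = 0.5, z^k = -0.104, u^k = 0.4436
Step 1: x-update.
Minimize 4*x^2 - 9*x + (0.5/2)*(x + 0.104 + 0.4436)^2
FOC: (2*4 + 0.5)*x = 9 + 0.5*(-0.104 - 0.4436)
x^{k+1} = 1.0266
Step 2: z-update.
Minimize 8*z^2 - 10*z + (0.5/2)*(1.0266 - z + 0.4436)^2
FOC: (2*8 + 0.5)*z = 10 + 0.5*(1.0266 + 0.4436)
z^{k+1} = 0.6506
Step 3: u-update.
u^{k+1} = 0.4436 + 1.0266 - 0.6506 = 0.8196
Step 4: Primal residual = |1.0266 - 0.6506| = 0.376


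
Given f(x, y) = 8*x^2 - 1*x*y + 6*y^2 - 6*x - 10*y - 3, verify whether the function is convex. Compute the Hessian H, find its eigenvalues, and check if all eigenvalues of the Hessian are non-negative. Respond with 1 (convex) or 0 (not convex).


The Hessian of f(x,y) = 8*x^2 - 1*x*y + 6*y^2 - 6*x - 10*y - 3 is:
H = [[16, -1], [-1, 12]]
Trace = 16 + 12 = 28
Determinant = 16*12 - (-1)^2 = 191
Discriminant = (28)^2 - 4*191 = 20.0
Eigenvalues: lambda_1 = 11.7639, lambda_2 = 16.2361
The function is convex.

1


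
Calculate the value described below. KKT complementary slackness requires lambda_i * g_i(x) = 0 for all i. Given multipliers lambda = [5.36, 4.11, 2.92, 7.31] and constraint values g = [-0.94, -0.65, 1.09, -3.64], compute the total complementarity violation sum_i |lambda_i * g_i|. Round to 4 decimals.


KKT complementary slackness check:
lambda_1 * g_1 = 5.36 * -0.94 = -5.0384
lambda_2 * g_2 = 4.11 * -0.65 = -2.6715
lambda_3 * g_3 = 2.92 * 1.09 = 3.1828
lambda_4 * g_4 = 7.31 * -3.64 = -26.6084
Total violation = 5.0384 + 2.6715 + 3.1828 + 26.6084 = 37.5011


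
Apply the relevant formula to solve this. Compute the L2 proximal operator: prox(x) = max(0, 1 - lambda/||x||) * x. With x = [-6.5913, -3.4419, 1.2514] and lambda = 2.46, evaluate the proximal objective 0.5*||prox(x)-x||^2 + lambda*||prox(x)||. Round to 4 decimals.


Step 1: Compute ||x||.
||x|| = 7.5404
Step 2: Compute scaling factor.
scale = max(0, 1 - 2.46/7.5404) = 0.6738
Step 3: prox(x) = [-4.4409, -2.319, 0.8431]
||prox(x)|| = 5.0804
Step 4: Proximal objective.
0.5*||prox-x||^2 = 3.0258
lambda*||prox|| = 12.4978
Total = 15.5236
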